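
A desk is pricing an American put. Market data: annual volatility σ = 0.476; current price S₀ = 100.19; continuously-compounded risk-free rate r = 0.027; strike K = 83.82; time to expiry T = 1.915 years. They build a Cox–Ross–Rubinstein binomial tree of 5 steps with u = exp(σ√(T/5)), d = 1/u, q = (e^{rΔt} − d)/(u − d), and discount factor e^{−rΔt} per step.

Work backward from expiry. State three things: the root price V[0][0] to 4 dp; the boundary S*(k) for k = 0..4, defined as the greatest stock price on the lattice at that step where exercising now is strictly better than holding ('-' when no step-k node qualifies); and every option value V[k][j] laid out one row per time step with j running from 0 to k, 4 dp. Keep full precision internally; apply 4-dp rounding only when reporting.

price = 15.0294
boundary = - - - 41.4017 55.5845
tree:
15.0294
21.9567 6.7159
31.1367 10.9875 1.5298
42.4183 17.7533 2.7813 0.0000
52.9822 28.2355 5.0569 0.0000 0.0000
60.8507 42.4183 9.1942 0.0000 0.0000 0.0000

params: Δt=0.38300 u=1.34257 d=0.74484 q=0.44427 e^(-rΔt)=0.98971
t_5 payoffs: 60.8507 42.4183 9.1942 0.0000 0.0000 0.0000
t_4: node(4,0) S=30.8378 payoff=52.9822 vs cont=52.1199 → 52.9822 [stop]  node(4,1) S=55.5845 payoff=28.2355 vs cont=27.3732 → 28.2355 [stop]  node(4,2) S=100.1900 payoff=0.0000 vs cont=5.0569 → 5.0569 [wait]  node(4,3) S=180.5906 payoff=0.0000 vs cont=0.0000 → 0.0000 [wait]  node(4,4) S=325.5112 payoff=0.0000 vs cont=0.0000 → 0.0000 [wait]  ⇒ S*(4)=55.5845
t_3: node(3,0) S=41.4017 payoff=42.4183 vs cont=41.5560 → 42.4183 [stop]  node(3,1) S=74.6258 payoff=9.1942 vs cont=17.7533 → 17.7533 [wait]  node(3,2) S=134.5116 payoff=0.0000 vs cont=2.7813 → 2.7813 [wait]  node(3,3) S=242.4546 payoff=0.0000 vs cont=0.0000 → 0.0000 [wait]  ⇒ S*(3)=41.4017
t_2: node(2,0) S=55.5845 payoff=28.2355 vs cont=31.1367 → 31.1367 [wait]  node(2,1) S=100.1900 payoff=0.0000 vs cont=10.9875 → 10.9875 [wait]  node(2,2) S=180.5906 payoff=0.0000 vs cont=1.5298 → 1.5298 [wait]  ⇒ S*(2)=-
t_1: node(1,0) S=74.6258 payoff=9.1942 vs cont=21.9567 → 21.9567 [wait]  node(1,1) S=134.5116 payoff=0.0000 vs cont=6.7159 → 6.7159 [wait]  ⇒ S*(1)=-
t_0: node(0,0) S=100.1900 payoff=0.0000 vs cont=15.0294 → 15.0294 [wait]  ⇒ S*(0)=-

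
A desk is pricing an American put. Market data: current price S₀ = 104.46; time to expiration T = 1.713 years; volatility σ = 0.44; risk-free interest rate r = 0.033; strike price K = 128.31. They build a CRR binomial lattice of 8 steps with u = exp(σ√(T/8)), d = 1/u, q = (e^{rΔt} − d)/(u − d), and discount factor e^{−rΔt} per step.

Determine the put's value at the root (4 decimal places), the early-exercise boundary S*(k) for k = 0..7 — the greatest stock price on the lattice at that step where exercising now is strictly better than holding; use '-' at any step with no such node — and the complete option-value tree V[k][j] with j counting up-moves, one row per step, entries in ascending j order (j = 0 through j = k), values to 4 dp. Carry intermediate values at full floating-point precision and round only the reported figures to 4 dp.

Δt=0.21413  u=1.22581  d=0.81579  q=0.46657  discount=0.99296
step 8 (expiry): payoffs max(K−S,0) = 107.8193 97.5203 82.0449 58.7913 23.8500 0.0000 0.0000 0.0000 0.0000
step 7: (k=7,j=0): S=25.1178, (K−S)⁺=103.1922, hold=102.2888 ⇒ V=103.1922 exercise | (k=7,j=1): S=37.7424, (K−S)⁺=90.5676, hold=89.6641 ⇒ V=90.5676 exercise | (k=7,j=2): S=56.7124, (K−S)⁺=71.5976, hold=70.6942 ⇒ V=71.5976 exercise | (k=7,j=3): S=85.2169, (K−S)⁺=43.0931, hold=42.1896 ⇒ V=43.0931 exercise | (k=7,j=4): S=128.0484, (K−S)⁺=0.2616, hold=12.6328 ⇒ V=12.6328 continue | (k=7,j=5): S=192.4077, (K−S)⁺=0.0000, hold=0.0000 ⇒ V=0.0000 continue | (k=7,j=6): S=289.1150, (K−S)⁺=0.0000, hold=0.0000 ⇒ V=0.0000 continue | (k=7,j=7): S=434.4290, (K−S)⁺=0.0000, hold=0.0000 ⇒ V=0.0000 continue  boundary S*=85.2169
step 6: (k=6,j=0): S=30.7897, (K−S)⁺=97.5203, hold=96.6168 ⇒ V=97.5203 exercise | (k=6,j=1): S=46.2651, (K−S)⁺=82.0449, hold=81.1414 ⇒ V=82.0449 exercise | (k=6,j=2): S=69.5187, (K−S)⁺=58.7913, hold=57.8878 ⇒ V=58.7913 exercise | (k=6,j=3): S=104.4600, (K−S)⁺=23.8500, hold=28.6779 ⇒ V=28.6779 continue | (k=6,j=4): S=156.9633, (K−S)⁺=0.0000, hold=6.6913 ⇒ V=6.6913 continue | (k=6,j=5): S=235.8557, (K−S)⁺=0.0000, hold=0.0000 ⇒ V=0.0000 continue | (k=6,j=6): S=354.4008, (K−S)⁺=0.0000, hold=0.0000 ⇒ V=0.0000 continue  boundary S*=69.5187
step 5: (k=5,j=0): S=37.7424, (K−S)⁺=90.5676, hold=89.6641 ⇒ V=90.5676 exercise | (k=5,j=1): S=56.7124, (K−S)⁺=71.5976, hold=70.6942 ⇒ V=71.5976 exercise | (k=5,j=2): S=85.2169, (K−S)⁺=43.0931, hold=44.4263 ⇒ V=44.4263 continue | (k=5,j=3): S=128.0484, (K−S)⁺=0.2616, hold=18.2899 ⇒ V=18.2899 continue | (k=5,j=4): S=192.4077, (K−S)⁺=0.0000, hold=3.5442 ⇒ V=3.5442 continue | (k=5,j=5): S=289.1150, (K−S)⁺=0.0000, hold=0.0000 ⇒ V=0.0000 continue  boundary S*=56.7124
step 4: (k=4,j=0): S=46.2651, (K−S)⁺=82.0449, hold=81.1414 ⇒ V=82.0449 exercise | (k=4,j=1): S=69.5187, (K−S)⁺=58.7913, hold=58.5055 ⇒ V=58.7913 exercise | (k=4,j=2): S=104.4600, (K−S)⁺=23.8500, hold=32.0049 ⇒ V=32.0049 continue | (k=4,j=3): S=156.9633, (K−S)⁺=0.0000, hold=11.3297 ⇒ V=11.3297 continue | (k=4,j=4): S=235.8557, (K−S)⁺=0.0000, hold=1.8773 ⇒ V=1.8773 continue  boundary S*=69.5187
step 3: (k=3,j=0): S=56.7124, (K−S)⁺=71.5976, hold=70.6942 ⇒ V=71.5976 exercise | (k=3,j=1): S=85.2169, (K−S)⁺=43.0931, hold=45.9676 ⇒ V=45.9676 continue | (k=3,j=2): S=128.0484, (K−S)⁺=0.2616, hold=22.2011 ⇒ V=22.2011 continue | (k=3,j=3): S=192.4077, (K−S)⁺=0.0000, hold=6.8708 ⇒ V=6.8708 continue  boundary S*=56.7124
step 2: (k=2,j=0): S=69.5187, (K−S)⁺=58.7913, hold=59.2196 ⇒ V=59.2196 continue | (k=2,j=1): S=104.4600, (K−S)⁺=23.8500, hold=34.6333 ⇒ V=34.6333 continue | (k=2,j=2): S=156.9633, (K−S)⁺=0.0000, hold=14.9425 ⇒ V=14.9425 continue  boundary S*=-
step 1: (k=1,j=0): S=85.2169, (K−S)⁺=43.0931, hold=47.4122 ⇒ V=47.4122 continue | (k=1,j=1): S=128.0484, (K−S)⁺=0.2616, hold=25.2670 ⇒ V=25.2670 continue  boundary S*=-
step 0: (k=0,j=0): S=104.4600, (K−S)⁺=23.8500, hold=36.8189 ⇒ V=36.8189 continue  boundary S*=-

price = 36.8189
boundary = - - - 56.7124 69.5187 56.7124 69.5187 85.2169
tree:
36.8189
47.4122 25.2670
59.2196 34.6333 14.9425
71.5976 45.9676 22.2011 6.8708
82.0449 58.7913 32.0049 11.3297 1.8773
90.5676 71.5976 44.4263 18.2899 3.5442 0.0000
97.5203 82.0449 58.7913 28.6779 6.6913 0.0000 0.0000
103.1922 90.5676 71.5976 43.0931 12.6328 0.0000 0.0000 0.0000
107.8193 97.5203 82.0449 58.7913 23.8500 0.0000 0.0000 0.0000 0.0000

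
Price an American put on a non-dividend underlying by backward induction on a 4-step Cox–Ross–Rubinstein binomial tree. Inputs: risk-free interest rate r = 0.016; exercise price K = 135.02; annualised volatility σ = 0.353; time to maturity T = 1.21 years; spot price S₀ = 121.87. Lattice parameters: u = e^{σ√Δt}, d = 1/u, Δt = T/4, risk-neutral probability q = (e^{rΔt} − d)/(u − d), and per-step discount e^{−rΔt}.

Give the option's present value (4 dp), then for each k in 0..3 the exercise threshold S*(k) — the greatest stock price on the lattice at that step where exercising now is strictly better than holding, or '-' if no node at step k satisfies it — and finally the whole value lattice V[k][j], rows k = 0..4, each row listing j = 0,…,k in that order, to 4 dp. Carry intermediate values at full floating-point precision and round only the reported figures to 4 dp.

Δt=0.30250  u=1.21428  d=0.82353  q=0.46403  discount=0.99517
step 4 (expiry): payoffs max(K−S,0) = 78.9638 52.3667 13.1500 0.0000 0.0000
step 3: (k=3,j=0): S=68.0678, (K−S)⁺=66.9522, hold=66.3002 ⇒ V=66.9522 exercise | (k=3,j=1): S=100.3641, (K−S)⁺=34.6559, hold=34.0039 ⇒ V=34.6559 exercise | (k=3,j=2): S=147.9841, (K−S)⁺=0.0000, hold=7.0140 ⇒ V=7.0140 continue | (k=3,j=3): S=218.1984, (K−S)⁺=0.0000, hold=0.0000 ⇒ V=0.0000 continue  boundary S*=100.3641
step 2: (k=2,j=0): S=82.6533, (K−S)⁺=52.3667, hold=51.7148 ⇒ V=52.3667 exercise | (k=2,j=1): S=121.8700, (K−S)⁺=13.1500, hold=21.7238 ⇒ V=21.7238 continue | (k=2,j=2): S=179.6939, (K−S)⁺=0.0000, hold=3.7411 ⇒ V=3.7411 continue  boundary S*=82.6533
step 1: (k=1,j=0): S=100.3641, (K−S)⁺=34.6559, hold=37.9632 ⇒ V=37.9632 continue | (k=1,j=1): S=147.9841, (K−S)⁺=0.0000, hold=13.3147 ⇒ V=13.3147 continue  boundary S*=-
step 0: (k=0,j=0): S=121.8700, (K−S)⁺=13.1500, hold=26.3975 ⇒ V=26.3975 continue  boundary S*=-

price = 26.3975
boundary = - - 82.6533 100.3641
tree:
26.3975
37.9632 13.3147
52.3667 21.7238 3.7411
66.9522 34.6559 7.0140 0.0000
78.9638 52.3667 13.1500 0.0000 0.0000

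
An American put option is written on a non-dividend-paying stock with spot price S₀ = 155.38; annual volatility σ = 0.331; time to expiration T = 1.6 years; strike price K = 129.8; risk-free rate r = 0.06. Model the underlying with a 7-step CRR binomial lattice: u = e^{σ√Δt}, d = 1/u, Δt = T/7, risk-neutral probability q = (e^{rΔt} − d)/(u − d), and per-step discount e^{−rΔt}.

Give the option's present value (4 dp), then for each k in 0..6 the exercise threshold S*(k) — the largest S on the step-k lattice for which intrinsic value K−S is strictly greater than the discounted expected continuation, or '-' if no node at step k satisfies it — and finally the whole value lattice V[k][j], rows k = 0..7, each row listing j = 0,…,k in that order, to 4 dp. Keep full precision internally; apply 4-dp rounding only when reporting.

params: Δt=0.22857 u=1.17146 d=0.85364 q=0.50397 e^(-rΔt)=0.98638
t_7 payoffs: 78.4772 59.3691 33.1468 0.0000 0.0000 0.0000 0.0000 0.0000
t_6: node(6,0) S=60.1225 payoff=69.6775 vs cont=67.9095 → 69.6775 [stop]  node(6,1) S=82.5068 payoff=47.2932 vs cont=45.5252 → 47.2932 [stop]  node(6,2) S=113.2250 payoff=16.5750 vs cont=16.2179 → 16.5750 [stop]  node(6,3) S=155.3800 payoff=0.0000 vs cont=0.0000 → 0.0000 [wait]  node(6,4) S=213.2298 payoff=0.0000 vs cont=0.0000 → 0.0000 [wait]  node(6,5) S=292.6176 payoff=0.0000 vs cont=0.0000 → 0.0000 [wait]  node(6,6) S=401.5626 payoff=0.0000 vs cont=0.0000 → 0.0000 [wait]  ⇒ S*(6)=113.2250
t_5: node(5,0) S=70.4309 payoff=59.3691 vs cont=57.6011 → 59.3691 [stop]  node(5,1) S=96.6532 payoff=33.1468 vs cont=31.3789 → 33.1468 [stop]  node(5,2) S=132.6382 payoff=0.0000 vs cont=8.1097 → 8.1097 [wait]  node(5,3) S=182.0210 payoff=0.0000 vs cont=0.0000 → 0.0000 [wait]  node(5,4) S=249.7895 payoff=0.0000 vs cont=0.0000 → 0.0000 [wait]  node(5,5) S=342.7890 payoff=0.0000 vs cont=0.0000 → 0.0000 [wait]  ⇒ S*(5)=96.6532
t_4: node(4,0) S=82.5068 payoff=47.2932 vs cont=45.5252 → 47.2932 [stop]  node(4,1) S=113.2250 payoff=16.5750 vs cont=20.2493 → 20.2493 [wait]  node(4,2) S=155.3800 payoff=0.0000 vs cont=3.9679 → 3.9679 [wait]  node(4,3) S=213.2298 payoff=0.0000 vs cont=0.0000 → 0.0000 [wait]  node(4,4) S=292.6176 payoff=0.0000 vs cont=0.0000 → 0.0000 [wait]  ⇒ S*(4)=82.5068
t_3: node(3,0) S=96.6532 payoff=33.1468 vs cont=33.2054 → 33.2054 [wait]  node(3,1) S=132.6382 payoff=0.0000 vs cont=11.8799 → 11.8799 [wait]  node(3,2) S=182.0210 payoff=0.0000 vs cont=1.9414 → 1.9414 [wait]  node(3,3) S=249.7895 payoff=0.0000 vs cont=0.0000 → 0.0000 [wait]  ⇒ S*(3)=-
t_2: node(2,0) S=113.2250 payoff=16.5750 vs cont=22.1521 → 22.1521 [wait]  node(2,1) S=155.3800 payoff=0.0000 vs cont=6.7776 → 6.7776 [wait]  node(2,2) S=213.2298 payoff=0.0000 vs cont=0.9499 → 0.9499 [wait]  ⇒ S*(2)=-
t_1: node(1,0) S=132.6382 payoff=0.0000 vs cont=14.2077 → 14.2077 [wait]  node(1,1) S=182.0210 payoff=0.0000 vs cont=3.7883 → 3.7883 [wait]  ⇒ S*(1)=-
t_0: node(0,0) S=155.3800 payoff=0.0000 vs cont=8.8346 → 8.8346 [wait]  ⇒ S*(0)=-

price = 8.8346
boundary = - - - - 82.5068 96.6532 113.2250
tree:
8.8346
14.2077 3.7883
22.1521 6.7776 0.9499
33.2054 11.8799 1.9414 0.0000
47.2932 20.2493 3.9679 0.0000 0.0000
59.3691 33.1468 8.1097 0.0000 0.0000 0.0000
69.6775 47.2932 16.5750 0.0000 0.0000 0.0000 0.0000
78.4772 59.3691 33.1468 0.0000 0.0000 0.0000 0.0000 0.0000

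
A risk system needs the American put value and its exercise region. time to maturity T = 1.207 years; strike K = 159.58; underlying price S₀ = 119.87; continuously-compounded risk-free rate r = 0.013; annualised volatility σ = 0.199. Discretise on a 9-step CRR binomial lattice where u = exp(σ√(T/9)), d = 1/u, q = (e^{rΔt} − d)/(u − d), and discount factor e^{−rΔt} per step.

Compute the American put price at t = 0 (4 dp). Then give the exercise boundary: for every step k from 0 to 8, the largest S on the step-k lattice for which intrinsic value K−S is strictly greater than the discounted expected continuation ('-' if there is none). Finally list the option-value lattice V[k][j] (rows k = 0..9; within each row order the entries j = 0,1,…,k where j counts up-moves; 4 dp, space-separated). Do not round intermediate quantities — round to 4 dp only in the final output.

price = 40.0771
boundary = - 111.4451 103.6122 111.4451 119.8700 111.4451 119.8700 128.9319 138.6788
tree:
40.0771
48.1349 31.9569
55.9678 39.8104 24.0176
63.2500 48.1349 31.4159 16.5169
70.0205 55.9678 39.7100 23.0228 9.9047
76.3151 63.2500 48.1349 30.8989 15.0287 4.6859
82.1673 70.0205 55.9678 39.7100 21.9739 7.9609 1.3446
87.6082 76.3151 63.2500 48.1349 30.6481 13.1577 2.6606 0.0000
92.6666 82.1673 70.0205 55.9678 39.7100 20.9012 5.2647 0.0000 0.0000
97.3696 87.6082 76.3151 63.2500 48.1349 30.6481 10.4175 0.0000 0.0000 0.0000

params: Δt=0.13411 u=1.07560 d=0.92972 q=0.49375 e^(-rΔt)=0.99826
t_9 payoffs: 97.3696 87.6082 76.3151 63.2500 48.1349 30.6481 10.4175 0.0000 0.0000 0.0000
t_8: node(8,0) S=66.9134 payoff=92.6666 vs cont=92.3887 → 92.6666 [stop]  node(8,1) S=77.4127 payoff=82.1673 vs cont=81.8893 → 82.1673 [stop]  node(8,2) S=89.5595 payoff=70.0205 vs cont=69.7425 → 70.0205 [stop]  node(8,3) S=103.6122 payoff=55.9678 vs cont=55.6898 → 55.9678 [stop]  node(8,4) S=119.8700 payoff=39.7100 vs cont=39.4320 → 39.7100 [stop]  node(8,5) S=138.6788 payoff=20.9012 vs cont=20.6233 → 20.9012 [stop]  node(8,6) S=160.4388 payoff=0.0000 vs cont=5.2647 → 5.2647 [wait]  node(8,7) S=185.6132 payoff=0.0000 vs cont=0.0000 → 0.0000 [wait]  node(8,8) S=214.7377 payoff=0.0000 vs cont=0.0000 → 0.0000 [wait]  ⇒ S*(8)=138.6788
t_7: node(7,0) S=71.9718 payoff=87.6082 vs cont=87.3302 → 87.6082 [stop]  node(7,1) S=83.2649 payoff=76.3151 vs cont=76.0371 → 76.3151 [stop]  node(7,2) S=96.3300 payoff=63.2500 vs cont=62.9721 → 63.2500 [stop]  node(7,3) S=111.4451 payoff=48.1349 vs cont=47.8570 → 48.1349 [stop]  node(7,4) S=128.9319 payoff=30.6481 vs cont=30.3702 → 30.6481 [stop]  node(7,5) S=149.1625 payoff=10.4175 vs cont=13.1577 → 13.1577 [wait]  node(7,6) S=172.5675 payoff=0.0000 vs cont=2.6606 → 2.6606 [wait]  node(7,7) S=199.6450 payoff=0.0000 vs cont=0.0000 → 0.0000 [wait]  ⇒ S*(7)=128.9319
t_6: node(6,0) S=77.4127 payoff=82.1673 vs cont=81.8893 → 82.1673 [stop]  node(6,1) S=89.5595 payoff=70.0205 vs cont=69.7425 → 70.0205 [stop]  node(6,2) S=103.6122 payoff=55.9678 vs cont=55.6898 → 55.9678 [stop]  node(6,3) S=119.8700 payoff=39.7100 vs cont=39.4320 → 39.7100 [stop]  node(6,4) S=138.6788 payoff=20.9012 vs cont=21.9739 → 21.9739 [wait]  node(6,5) S=160.4388 payoff=0.0000 vs cont=7.9609 → 7.9609 [wait]  node(6,6) S=185.6132 payoff=0.0000 vs cont=1.3446 → 1.3446 [wait]  ⇒ S*(6)=119.8700
t_5: node(5,0) S=83.2649 payoff=76.3151 vs cont=76.0371 → 76.3151 [stop]  node(5,1) S=96.3300 payoff=63.2500 vs cont=62.9721 → 63.2500 [stop]  node(5,2) S=111.4451 payoff=48.1349 vs cont=47.8570 → 48.1349 [stop]  node(5,3) S=128.9319 payoff=30.6481 vs cont=30.8989 → 30.8989 [wait]  node(5,4) S=149.1625 payoff=10.4175 vs cont=15.0287 → 15.0287 [wait]  node(5,5) S=172.5675 payoff=0.0000 vs cont=4.6859 → 4.6859 [wait]  ⇒ S*(5)=111.4451
t_4: node(4,0) S=89.5595 payoff=70.0205 vs cont=69.7425 → 70.0205 [stop]  node(4,1) S=103.6122 payoff=55.9678 vs cont=55.6898 → 55.9678 [stop]  node(4,2) S=119.8700 payoff=39.7100 vs cont=39.5556 → 39.7100 [stop]  node(4,3) S=138.6788 payoff=20.9012 vs cont=23.0228 → 23.0228 [wait]  node(4,4) S=160.4388 payoff=0.0000 vs cont=9.9047 → 9.9047 [wait]  ⇒ S*(4)=119.8700
t_3: node(3,0) S=96.3300 payoff=63.2500 vs cont=62.9721 → 63.2500 [stop]  node(3,1) S=111.4451 payoff=48.1349 vs cont=47.8570 → 48.1349 [stop]  node(3,2) S=128.9319 payoff=30.6481 vs cont=31.4159 → 31.4159 [wait]  node(3,3) S=149.1625 payoff=10.4175 vs cont=16.5169 → 16.5169 [wait]  ⇒ S*(3)=111.4451
t_2: node(2,0) S=103.6122 payoff=55.9678 vs cont=55.6898 → 55.9678 [stop]  node(2,1) S=119.8700 payoff=39.7100 vs cont=39.8104 → 39.8104 [wait]  node(2,2) S=138.6788 payoff=20.9012 vs cont=24.0176 → 24.0176 [wait]  ⇒ S*(2)=103.6122
t_1: node(1,0) S=111.4451 payoff=48.1349 vs cont=47.9065 → 48.1349 [stop]  node(1,1) S=128.9319 payoff=30.6481 vs cont=31.9569 → 31.9569 [wait]  ⇒ S*(1)=111.4451
t_0: node(0,0) S=119.8700 payoff=39.7100 vs cont=40.0771 → 40.0771 [wait]  ⇒ S*(0)=-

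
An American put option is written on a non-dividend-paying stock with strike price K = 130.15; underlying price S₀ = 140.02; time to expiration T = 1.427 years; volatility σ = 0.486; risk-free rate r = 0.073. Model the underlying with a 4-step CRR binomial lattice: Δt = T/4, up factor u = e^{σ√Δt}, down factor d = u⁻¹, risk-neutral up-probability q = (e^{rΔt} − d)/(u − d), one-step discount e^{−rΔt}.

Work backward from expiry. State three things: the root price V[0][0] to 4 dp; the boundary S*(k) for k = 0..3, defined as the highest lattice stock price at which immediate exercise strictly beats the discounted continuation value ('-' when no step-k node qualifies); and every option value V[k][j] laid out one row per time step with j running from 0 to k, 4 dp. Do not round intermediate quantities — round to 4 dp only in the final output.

Δt=0.35675, u=1.33680, d=0.74805, q=0.47275, disc=e^(-rΔt)=0.97429
k=4 terminal: V=max(K-S,0) → 86.3049 51.7970 0.0000 0.0000 0.0000
k=3: j=0 S=58.6122 intr=71.5378 cont=68.1921 V=71.5378[EX]; j=1 S=104.7425 intr=25.4075 cont=26.6079 V=26.6079[hold]; j=2 S=187.1791 intr=0.0000 cont=0.0000 V=0.0000[hold]; j=3 S=334.4969 intr=0.0000 cont=0.0000 V=0.0000[hold]  S*(3)=58.6122
k=2: j=0 S=78.3530 intr=51.7970 cont=49.0042 V=51.7970[EX]; j=1 S=140.0200 intr=0.0000 cont=13.6684 V=13.6684[hold]; j=2 S=250.2216 intr=0.0000 cont=0.0000 V=0.0000[hold]  S*(2)=78.3530
k=1: j=0 S=104.7425 intr=25.4075 cont=32.9036 V=32.9036[hold]; j=1 S=187.1791 intr=0.0000 cont=7.0214 V=7.0214[hold]  S*(1)=-
k=0: j=0 S=140.0200 intr=0.0000 cont=20.1365 V=20.1365[hold]  S*(0)=-

price = 20.1365
boundary = - - 78.3530 58.6122
tree:
20.1365
32.9036 7.0214
51.7970 13.6684 0.0000
71.5378 26.6079 0.0000 0.0000
86.3049 51.7970 0.0000 0.0000 0.0000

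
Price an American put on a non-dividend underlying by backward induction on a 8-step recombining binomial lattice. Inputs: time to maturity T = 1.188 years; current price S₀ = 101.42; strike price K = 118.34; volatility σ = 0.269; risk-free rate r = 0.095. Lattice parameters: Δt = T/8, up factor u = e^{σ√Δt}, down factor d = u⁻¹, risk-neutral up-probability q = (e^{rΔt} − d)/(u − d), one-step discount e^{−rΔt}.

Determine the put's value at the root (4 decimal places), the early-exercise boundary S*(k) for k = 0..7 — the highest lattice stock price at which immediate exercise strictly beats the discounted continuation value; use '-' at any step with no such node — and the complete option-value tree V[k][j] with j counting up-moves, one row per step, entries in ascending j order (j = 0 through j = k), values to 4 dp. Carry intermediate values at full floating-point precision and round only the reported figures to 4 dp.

Δt=0.14850  u=1.10922  d=0.90153  q=0.54251  discount=0.98599
step 8 (expiry): payoffs max(K−S,0) = 74.0844 63.8888 51.3444 35.9101 16.9200 0.0000 0.0000 0.0000 0.0000
step 7: (k=7,j=0): S=49.0894, (K−S)⁺=69.2506, hold=67.5928 ⇒ V=69.2506 exercise | (k=7,j=1): S=60.3986, (K−S)⁺=57.9414, hold=56.2837 ⇒ V=57.9414 exercise | (k=7,j=2): S=74.3131, (K−S)⁺=44.0269, hold=42.3691 ⇒ V=44.0269 exercise | (k=7,j=3): S=91.4333, (K−S)⁺=26.9067, hold=25.2490 ⇒ V=26.9067 exercise | (k=7,j=4): S=112.4975, (K−S)⁺=5.8425, hold=7.6322 ⇒ V=7.6322 continue | (k=7,j=5): S=138.4146, (K−S)⁺=0.0000, hold=0.0000 ⇒ V=0.0000 continue | (k=7,j=6): S=170.3024, (K−S)⁺=0.0000, hold=0.0000 ⇒ V=0.0000 continue | (k=7,j=7): S=209.5364, (K−S)⁺=0.0000, hold=0.0000 ⇒ V=0.0000 continue  boundary S*=91.4333
step 6: (k=6,j=0): S=54.4512, (K−S)⁺=63.8888, hold=62.2311 ⇒ V=63.8888 exercise | (k=6,j=1): S=66.9956, (K−S)⁺=51.3444, hold=49.6867 ⇒ V=51.3444 exercise | (k=6,j=2): S=82.4299, (K−S)⁺=35.9101, hold=34.2523 ⇒ V=35.9101 exercise | (k=6,j=3): S=101.4200, (K−S)⁺=16.9200, hold=16.2196 ⇒ V=16.9200 exercise | (k=6,j=4): S=124.7850, (K−S)⁺=0.0000, hold=3.4427 ⇒ V=3.4427 continue | (k=6,j=5): S=153.5328, (K−S)⁺=0.0000, hold=0.0000 ⇒ V=0.0000 continue | (k=6,j=6): S=188.9035, (K−S)⁺=0.0000, hold=0.0000 ⇒ V=0.0000 continue  boundary S*=101.4200
step 5: (k=5,j=0): S=60.3986, (K−S)⁺=57.9414, hold=56.2837 ⇒ V=57.9414 exercise | (k=5,j=1): S=74.3131, (K−S)⁺=44.0269, hold=42.3691 ⇒ V=44.0269 exercise | (k=5,j=2): S=91.4333, (K−S)⁺=26.9067, hold=25.2490 ⇒ V=26.9067 exercise | (k=5,j=3): S=112.4975, (K−S)⁺=5.8425, hold=9.4738 ⇒ V=9.4738 continue | (k=5,j=4): S=138.4146, (K−S)⁺=0.0000, hold=1.5529 ⇒ V=1.5529 continue | (k=5,j=5): S=170.3024, (K−S)⁺=0.0000, hold=0.0000 ⇒ V=0.0000 continue  boundary S*=91.4333
step 4: (k=4,j=0): S=66.9956, (K−S)⁺=51.3444, hold=49.6867 ⇒ V=51.3444 exercise | (k=4,j=1): S=82.4299, (K−S)⁺=35.9101, hold=34.2523 ⇒ V=35.9101 exercise | (k=4,j=2): S=101.4200, (K−S)⁺=16.9200, hold=17.2047 ⇒ V=17.2047 continue | (k=4,j=3): S=124.7850, (K−S)⁺=0.0000, hold=5.1041 ⇒ V=5.1041 continue | (k=4,j=4): S=153.5328, (K−S)⁺=0.0000, hold=0.7005 ⇒ V=0.7005 continue  boundary S*=82.4299
step 3: (k=3,j=0): S=74.3131, (K−S)⁺=44.0269, hold=42.3691 ⇒ V=44.0269 exercise | (k=3,j=1): S=91.4333, (K−S)⁺=26.9067, hold=25.4013 ⇒ V=26.9067 exercise | (k=3,j=2): S=112.4975, (K−S)⁺=5.8425, hold=10.4909 ⇒ V=10.4909 continue | (k=3,j=3): S=138.4146, (K−S)⁺=0.0000, hold=2.6770 ⇒ V=2.6770 continue  boundary S*=91.4333
step 2: (k=2,j=0): S=82.4299, (K−S)⁺=35.9101, hold=34.2523 ⇒ V=35.9101 exercise | (k=2,j=1): S=101.4200, (K−S)⁺=16.9200, hold=17.7488 ⇒ V=17.7488 continue | (k=2,j=2): S=124.7850, (K−S)⁺=0.0000, hold=6.1642 ⇒ V=6.1642 continue  boundary S*=82.4299
step 1: (k=1,j=0): S=91.4333, (K−S)⁺=26.9067, hold=25.6923 ⇒ V=26.9067 exercise | (k=1,j=1): S=112.4975, (K−S)⁺=5.8425, hold=11.3034 ⇒ V=11.3034 continue  boundary S*=91.4333
step 0: (k=0,j=0): S=101.4200, (K−S)⁺=16.9200, hold=18.1834 ⇒ V=18.1834 continue  boundary S*=-

price = 18.1834
boundary = - 91.4333 82.4299 91.4333 82.4299 91.4333 101.4200 91.4333
tree:
18.1834
26.9067 11.3034
35.9101 17.7488 6.1642
44.0269 26.9067 10.4909 2.6770
51.3444 35.9101 17.2047 5.1041 0.7005
57.9414 44.0269 26.9067 9.4738 1.5529 0.0000
63.8888 51.3444 35.9101 16.9200 3.4427 0.0000 0.0000
69.2506 57.9414 44.0269 26.9067 7.6322 0.0000 0.0000 0.0000
74.0844 63.8888 51.3444 35.9101 16.9200 0.0000 0.0000 0.0000 0.0000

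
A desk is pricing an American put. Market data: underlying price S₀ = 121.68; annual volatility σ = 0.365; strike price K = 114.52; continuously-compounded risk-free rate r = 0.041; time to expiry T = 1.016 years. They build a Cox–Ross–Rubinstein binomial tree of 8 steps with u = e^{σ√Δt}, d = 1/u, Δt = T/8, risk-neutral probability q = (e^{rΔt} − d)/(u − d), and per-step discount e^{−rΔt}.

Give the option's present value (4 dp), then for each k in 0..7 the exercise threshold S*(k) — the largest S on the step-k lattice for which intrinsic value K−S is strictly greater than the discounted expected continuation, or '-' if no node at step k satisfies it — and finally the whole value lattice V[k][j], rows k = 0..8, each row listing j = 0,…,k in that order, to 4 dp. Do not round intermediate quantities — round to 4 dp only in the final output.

Δt=0.12700, u=1.13891, d=0.87803, q=0.48754, disc=e^(-rΔt)=0.99481
k=8 terminal: V=max(K-S,0) → 71.5375 58.7663 42.2005 20.7126 0.0000 0.0000 0.0000 0.0000 0.0000
k=7: j=0 S=48.9533 intr=65.5667 cont=64.9719 V=65.5667[EX]; j=1 S=63.4986 intr=51.0214 cont=50.4266 V=51.0214[EX]; j=2 S=82.3657 intr=32.1543 cont=31.5596 V=32.1543[EX]; j=3 S=106.8386 intr=7.6814 cont=10.5593 V=10.5593[hold]; j=4 S=138.5831 intr=0.0000 cont=0.0000 V=0.0000[hold]; j=5 S=179.7596 intr=0.0000 cont=0.0000 V=0.0000[hold]; j=6 S=233.1707 intr=0.0000 cont=0.0000 V=0.0000[hold]; j=7 S=302.4517 intr=0.0000 cont=0.0000 V=0.0000[hold]  S*(7)=82.3657
k=6: j=0 S=55.7537 intr=58.7663 cont=58.1716 V=58.7663[EX]; j=1 S=72.3195 intr=42.2005 cont=41.6058 V=42.2005[EX]; j=2 S=93.8074 intr=20.7126 cont=21.5136 V=21.5136[hold]; j=3 S=121.6800 intr=0.0000 cont=5.3831 V=5.3831[hold]; j=4 S=157.8342 intr=0.0000 cont=0.0000 V=0.0000[hold]; j=5 S=204.7308 intr=0.0000 cont=0.0000 V=0.0000[hold]; j=6 S=265.5614 intr=0.0000 cont=0.0000 V=0.0000[hold]  S*(6)=72.3195
k=5: j=0 S=63.4986 intr=51.0214 cont=50.4266 V=51.0214[EX]; j=1 S=82.3657 intr=32.1543 cont=31.9481 V=32.1543[EX]; j=2 S=106.8386 intr=7.6814 cont=13.5785 V=13.5785[hold]; j=3 S=138.5831 intr=0.0000 cont=2.7443 V=2.7443[hold]; j=4 S=179.7596 intr=0.0000 cont=0.0000 V=0.0000[hold]; j=5 S=233.1707 intr=0.0000 cont=0.0000 V=0.0000[hold]  S*(5)=82.3657
k=4: j=0 S=72.3195 intr=42.2005 cont=41.6058 V=42.2005[EX]; j=1 S=93.8074 intr=20.7126 cont=22.9779 V=22.9779[hold]; j=2 S=121.6800 intr=0.0000 cont=8.2533 V=8.2533[hold]; j=3 S=157.8342 intr=0.0000 cont=1.3991 V=1.3991[hold]; j=4 S=204.7308 intr=0.0000 cont=0.0000 V=0.0000[hold]  S*(4)=72.3195
k=3: j=0 S=82.3657 intr=32.1543 cont=32.6583 V=32.6583[hold]; j=1 S=106.8386 intr=7.6814 cont=15.7171 V=15.7171[hold]; j=2 S=138.5831 intr=0.0000 cont=4.8861 V=4.8861[hold]; j=3 S=179.7596 intr=0.0000 cont=0.7132 V=0.7132[hold]  S*(3)=-
k=2: j=0 S=93.8074 intr=20.7126 cont=24.2721 V=24.2721[hold]; j=1 S=121.6800 intr=0.0000 cont=10.3824 V=10.3824[hold]; j=2 S=157.8342 intr=0.0000 cont=2.8369 V=2.8369[hold]  S*(2)=-
k=1: j=0 S=106.8386 intr=7.6814 cont=17.4094 V=17.4094[hold]; j=1 S=138.5831 intr=0.0000 cont=6.6688 V=6.6688[hold]  S*(1)=-
k=0: j=0 S=121.6800 intr=0.0000 cont=12.1098 V=12.1098[hold]  S*(0)=-

price = 12.1098
boundary = - - - - 72.3195 82.3657 72.3195 82.3657
tree:
12.1098
17.4094 6.6688
24.2721 10.3824 2.8369
32.6583 15.7171 4.8861 0.7132
42.2005 22.9779 8.2533 1.3991 0.0000
51.0214 32.1543 13.5785 2.7443 0.0000 0.0000
58.7663 42.2005 21.5136 5.3831 0.0000 0.0000 0.0000
65.5667 51.0214 32.1543 10.5593 0.0000 0.0000 0.0000 0.0000
71.5375 58.7663 42.2005 20.7126 0.0000 0.0000 0.0000 0.0000 0.0000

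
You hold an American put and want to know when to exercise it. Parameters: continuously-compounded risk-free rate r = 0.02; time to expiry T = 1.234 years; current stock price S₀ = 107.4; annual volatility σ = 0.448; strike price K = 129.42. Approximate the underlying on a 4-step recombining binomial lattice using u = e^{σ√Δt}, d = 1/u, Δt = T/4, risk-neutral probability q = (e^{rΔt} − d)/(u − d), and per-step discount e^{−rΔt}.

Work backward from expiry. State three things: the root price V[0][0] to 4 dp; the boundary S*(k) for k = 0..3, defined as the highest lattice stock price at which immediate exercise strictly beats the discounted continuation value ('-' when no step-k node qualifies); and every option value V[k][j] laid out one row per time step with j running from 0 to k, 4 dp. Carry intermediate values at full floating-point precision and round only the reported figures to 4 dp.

price = 35.2811
boundary = - - 65.2938 83.7410
tree:
35.2811
48.6047 19.5091
64.1262 30.3339 6.5693
78.5097 45.6790 12.0273 0.0000
89.7247 64.1262 22.0200 0.0000 0.0000

params: Δt=0.30850 u=1.28253 d=0.77971 q=0.45042 e^(-rΔt)=0.99385
t_4 payoffs: 89.7247 64.1262 22.0200 0.0000 0.0000
t_3: node(3,0) S=50.9103 payoff=78.5097 vs cont=77.7136 → 78.5097 [stop]  node(3,1) S=83.7410 payoff=45.6790 vs cont=44.8830 → 45.6790 [stop]  node(3,2) S=137.7433 payoff=0.0000 vs cont=12.0273 → 12.0273 [wait]  node(3,3) S=226.5703 payoff=0.0000 vs cont=0.0000 → 0.0000 [wait]  ⇒ S*(3)=83.7410
t_2: node(2,0) S=65.2938 payoff=64.1262 vs cont=63.3301 → 64.1262 [stop]  node(2,1) S=107.4000 payoff=22.0200 vs cont=30.3339 → 30.3339 [wait]  node(2,2) S=176.6594 payoff=0.0000 vs cont=6.5693 → 6.5693 [wait]  ⇒ S*(2)=65.2938
t_1: node(1,0) S=83.7410 payoff=45.6790 vs cont=48.6047 → 48.6047 [wait]  node(1,1) S=137.7433 payoff=0.0000 vs cont=19.5091 → 19.5091 [wait]  ⇒ S*(1)=-
t_0: node(0,0) S=107.4000 payoff=22.0200 vs cont=35.2811 → 35.2811 [wait]  ⇒ S*(0)=-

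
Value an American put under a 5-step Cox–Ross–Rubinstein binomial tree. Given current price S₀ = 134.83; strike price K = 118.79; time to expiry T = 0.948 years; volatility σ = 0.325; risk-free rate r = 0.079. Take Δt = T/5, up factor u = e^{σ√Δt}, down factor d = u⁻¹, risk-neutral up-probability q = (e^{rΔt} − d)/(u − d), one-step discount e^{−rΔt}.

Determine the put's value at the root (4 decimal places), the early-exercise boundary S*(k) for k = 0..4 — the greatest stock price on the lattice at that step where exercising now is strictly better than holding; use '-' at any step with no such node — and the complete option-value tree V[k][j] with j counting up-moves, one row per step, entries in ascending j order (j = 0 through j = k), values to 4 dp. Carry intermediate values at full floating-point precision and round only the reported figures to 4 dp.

Δt=0.18960  u=1.15202  d=0.86804  q=0.51782  discount=0.98513
step 5 (expiry): payoffs max(K−S,0) = 52.3407 30.6021 1.7519 0.0000 0.0000 0.0000
step 4: (k=4,j=0): S=76.5508, (K−S)⁺=42.2392, hold=40.4732 ⇒ V=42.2392 exercise | (k=4,j=1): S=101.5940, (K−S)⁺=17.1960, hold=15.4300 ⇒ V=17.1960 exercise | (k=4,j=2): S=134.8300, (K−S)⁺=0.0000, hold=0.8322 ⇒ V=0.8322 continue | (k=4,j=3): S=178.9390, (K−S)⁺=0.0000, hold=0.0000 ⇒ V=0.0000 continue | (k=4,j=4): S=237.4780, (K−S)⁺=0.0000, hold=0.0000 ⇒ V=0.0000 continue  boundary S*=101.5940
step 3: (k=3,j=0): S=88.1879, (K−S)⁺=30.6021, hold=28.8361 ⇒ V=30.6021 exercise | (k=3,j=1): S=117.0381, (K−S)⁺=1.7519, hold=8.5927 ⇒ V=8.5927 continue | (k=3,j=2): S=155.3266, (K−S)⁺=0.0000, hold=0.3953 ⇒ V=0.3953 continue | (k=3,j=3): S=206.1409, (K−S)⁺=0.0000, hold=0.0000 ⇒ V=0.0000 continue  boundary S*=88.1879
step 2: (k=2,j=0): S=101.5940, (K−S)⁺=17.1960, hold=18.9196 ⇒ V=18.9196 continue | (k=2,j=1): S=134.8300, (K−S)⁺=0.0000, hold=4.2833 ⇒ V=4.2833 continue | (k=2,j=2): S=178.9390, (K−S)⁺=0.0000, hold=0.1878 ⇒ V=0.1878 continue  boundary S*=-
step 1: (k=1,j=0): S=117.0381, (K−S)⁺=1.7519, hold=11.1720 ⇒ V=11.1720 continue | (k=1,j=1): S=155.3266, (K−S)⁺=0.0000, hold=2.1304 ⇒ V=2.1304 continue  boundary S*=-
step 0: (k=0,j=0): S=134.8300, (K−S)⁺=0.0000, hold=6.3936 ⇒ V=6.3936 continue  boundary S*=-

price = 6.3936
boundary = - - - 88.1879 101.5940
tree:
6.3936
11.1720 2.1304
18.9196 4.2833 0.1878
30.6021 8.5927 0.3953 0.0000
42.2392 17.1960 0.8322 0.0000 0.0000
52.3407 30.6021 1.7519 0.0000 0.0000 0.0000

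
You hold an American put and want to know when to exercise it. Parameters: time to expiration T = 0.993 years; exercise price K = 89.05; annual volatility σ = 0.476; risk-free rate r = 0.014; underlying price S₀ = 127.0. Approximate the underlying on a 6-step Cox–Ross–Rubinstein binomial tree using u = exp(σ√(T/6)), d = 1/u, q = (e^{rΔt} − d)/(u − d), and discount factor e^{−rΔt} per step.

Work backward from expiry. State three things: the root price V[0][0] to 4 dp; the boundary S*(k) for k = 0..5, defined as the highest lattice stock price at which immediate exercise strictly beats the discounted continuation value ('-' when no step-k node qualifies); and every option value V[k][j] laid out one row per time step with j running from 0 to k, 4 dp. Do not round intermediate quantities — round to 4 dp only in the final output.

Δt=0.16550  u=1.21367  d=0.82395  q=0.45769  discount=0.99769
step 6 (expiry): payoffs max(K−S,0) = 49.3116 30.5160 2.8304 0.0000 0.0000 0.0000 0.0000
step 5: (k=5,j=0): S=48.2291, (K−S)⁺=40.8209, hold=40.6148 ⇒ V=40.8209 exercise | (k=5,j=1): S=71.0407, (K−S)⁺=18.0093, hold=17.8032 ⇒ V=18.0093 exercise | (k=5,j=2): S=104.6417, (K−S)⁺=0.0000, hold=1.5314 ⇒ V=1.5314 continue | (k=5,j=3): S=154.1355, (K−S)⁺=0.0000, hold=0.0000 ⇒ V=0.0000 continue | (k=5,j=4): S=227.0390, (K−S)⁺=0.0000, hold=0.0000 ⇒ V=0.0000 continue | (k=5,j=5): S=334.4246, (K−S)⁺=0.0000, hold=0.0000 ⇒ V=0.0000 continue  boundary S*=71.0407
step 4: (k=4,j=0): S=58.5340, (K−S)⁺=30.5160, hold=30.3099 ⇒ V=30.5160 exercise | (k=4,j=1): S=86.2196, (K−S)⁺=2.8304, hold=10.4433 ⇒ V=10.4433 continue | (k=4,j=2): S=127.0000, (K−S)⁺=0.0000, hold=0.8286 ⇒ V=0.8286 continue | (k=4,j=3): S=187.0689, (K−S)⁺=0.0000, hold=0.0000 ⇒ V=0.0000 continue | (k=4,j=4): S=275.5493, (K−S)⁺=0.0000, hold=0.0000 ⇒ V=0.0000 continue  boundary S*=58.5340
step 3: (k=3,j=0): S=71.0407, (K−S)⁺=18.0093, hold=21.2795 ⇒ V=21.2795 continue | (k=3,j=1): S=104.6417, (K−S)⁺=0.0000, hold=6.0287 ⇒ V=6.0287 continue | (k=3,j=2): S=154.1355, (K−S)⁺=0.0000, hold=0.4483 ⇒ V=0.4483 continue | (k=3,j=3): S=227.0390, (K−S)⁺=0.0000, hold=0.0000 ⇒ V=0.0000 continue  boundary S*=-
step 2: (k=2,j=0): S=86.2196, (K−S)⁺=2.8304, hold=14.2663 ⇒ V=14.2663 continue | (k=2,j=1): S=127.0000, (K−S)⁺=0.0000, hold=3.4666 ⇒ V=3.4666 continue | (k=2,j=2): S=187.0689, (K−S)⁺=0.0000, hold=0.2426 ⇒ V=0.2426 continue  boundary S*=-
step 1: (k=1,j=0): S=104.6417, (K−S)⁺=0.0000, hold=9.3018 ⇒ V=9.3018 continue | (k=1,j=1): S=154.1355, (K−S)⁺=0.0000, hold=1.9864 ⇒ V=1.9864 continue  boundary S*=-
step 0: (k=0,j=0): S=127.0000, (K−S)⁺=0.0000, hold=5.9398 ⇒ V=5.9398 continue  boundary S*=-

price = 5.9398
boundary = - - - - 58.5340 71.0407
tree:
5.9398
9.3018 1.9864
14.2663 3.4666 0.2426
21.2795 6.0287 0.4483 0.0000
30.5160 10.4433 0.8286 0.0000 0.0000
40.8209 18.0093 1.5314 0.0000 0.0000 0.0000
49.3116 30.5160 2.8304 0.0000 0.0000 0.0000 0.0000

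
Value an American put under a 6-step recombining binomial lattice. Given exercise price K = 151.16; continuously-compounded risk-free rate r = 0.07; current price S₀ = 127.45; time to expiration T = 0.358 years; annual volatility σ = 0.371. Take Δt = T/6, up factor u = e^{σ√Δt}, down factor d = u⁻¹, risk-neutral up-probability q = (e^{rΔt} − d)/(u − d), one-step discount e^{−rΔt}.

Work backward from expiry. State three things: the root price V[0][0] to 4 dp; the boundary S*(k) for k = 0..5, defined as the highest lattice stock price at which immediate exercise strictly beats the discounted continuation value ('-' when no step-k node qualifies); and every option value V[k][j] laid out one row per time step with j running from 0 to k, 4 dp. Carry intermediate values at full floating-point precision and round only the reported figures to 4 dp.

Δt=0.05967  u=1.09486  d=0.91336  q=0.50042  discount=0.99583
step 6 (expiry): payoffs max(K−S,0) = 77.1660 62.4626 44.8374 23.7100 0.0000 0.0000 0.0000
step 5: (k=5,j=0): S=81.0128, (K−S)⁺=70.1472, hold=69.5171 ⇒ V=70.1472 exercise | (k=5,j=1): S=97.1110, (K−S)⁺=54.0490, hold=53.4190 ⇒ V=54.0490 exercise | (k=5,j=2): S=116.4080, (K−S)⁺=34.7520, hold=34.1220 ⇒ V=34.7520 exercise | (k=5,j=3): S=139.5395, (K−S)⁺=11.6205, hold=11.7957 ⇒ V=11.7957 continue | (k=5,j=4): S=167.2674, (K−S)⁺=0.0000, hold=0.0000 ⇒ V=0.0000 continue | (k=5,j=5): S=200.5053, (K−S)⁺=0.0000, hold=0.0000 ⇒ V=0.0000 continue  boundary S*=116.4080
step 4: (k=4,j=0): S=88.6974, (K−S)⁺=62.4626, hold=61.8325 ⇒ V=62.4626 exercise | (k=4,j=1): S=106.3226, (K−S)⁺=44.8374, hold=44.2074 ⇒ V=44.8374 exercise | (k=4,j=2): S=127.4500, (K−S)⁺=23.7100, hold=23.1672 ⇒ V=23.7100 exercise | (k=4,j=3): S=152.7757, (K−S)⁺=0.0000, hold=5.8683 ⇒ V=5.8683 continue | (k=4,j=4): S=183.1338, (K−S)⁺=0.0000, hold=0.0000 ⇒ V=0.0000 continue  boundary S*=127.4500
step 3: (k=3,j=0): S=97.1110, (K−S)⁺=54.0490, hold=53.4190 ⇒ V=54.0490 exercise | (k=3,j=1): S=116.4080, (K−S)⁺=34.7520, hold=34.1220 ⇒ V=34.7520 exercise | (k=3,j=2): S=139.5395, (K−S)⁺=11.6205, hold=14.7200 ⇒ V=14.7200 continue | (k=3,j=3): S=167.2674, (K−S)⁺=0.0000, hold=2.9195 ⇒ V=2.9195 continue  boundary S*=116.4080
step 2: (k=2,j=0): S=106.3226, (K−S)⁺=44.8374, hold=44.2074 ⇒ V=44.8374 exercise | (k=2,j=1): S=127.4500, (K−S)⁺=23.7100, hold=24.6246 ⇒ V=24.6246 continue | (k=2,j=2): S=152.7757, (K−S)⁺=0.0000, hold=8.7781 ⇒ V=8.7781 continue  boundary S*=106.3226
step 1: (k=1,j=0): S=116.4080, (K−S)⁺=34.7520, hold=34.5778 ⇒ V=34.7520 exercise | (k=1,j=1): S=139.5395, (K−S)⁺=11.6205, hold=16.6251 ⇒ V=16.6251 continue  boundary S*=116.4080
step 0: (k=0,j=0): S=127.4500, (K−S)⁺=23.7100, hold=25.5739 ⇒ V=25.5739 continue  boundary S*=-

price = 25.5739
boundary = - 116.4080 106.3226 116.4080 127.4500 116.4080
tree:
25.5739
34.7520 16.6251
44.8374 24.6246 8.7781
54.0490 34.7520 14.7200 2.9195
62.4626 44.8374 23.7100 5.8683 0.0000
70.1472 54.0490 34.7520 11.7957 0.0000 0.0000
77.1660 62.4626 44.8374 23.7100 0.0000 0.0000 0.0000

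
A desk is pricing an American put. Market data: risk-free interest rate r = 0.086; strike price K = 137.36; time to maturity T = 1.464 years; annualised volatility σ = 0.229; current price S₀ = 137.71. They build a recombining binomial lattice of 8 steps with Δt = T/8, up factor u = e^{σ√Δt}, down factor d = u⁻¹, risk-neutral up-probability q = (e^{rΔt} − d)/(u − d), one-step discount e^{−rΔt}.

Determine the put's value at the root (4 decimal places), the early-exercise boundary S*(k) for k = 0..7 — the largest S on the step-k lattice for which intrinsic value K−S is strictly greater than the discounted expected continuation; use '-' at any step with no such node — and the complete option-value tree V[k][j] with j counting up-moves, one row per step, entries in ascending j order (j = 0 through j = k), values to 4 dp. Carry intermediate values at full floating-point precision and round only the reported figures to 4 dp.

price = 9.1728
boundary = - - 113.2077 102.6435 113.2077 102.6435 113.2077 124.8593
tree:
9.1728
15.1322 4.6824
24.1523 8.3711 1.8746
34.7165 14.5005 3.7223 0.4547
44.2949 24.1523 7.2177 1.0412 0.0000
52.9795 34.7165 13.5374 2.3841 0.0000 0.0000
60.8537 44.2949 24.1523 5.4592 0.0000 0.0000 0.0000
67.9930 52.9795 34.7165 12.5007 0.0000 0.0000 0.0000 0.0000
74.4662 60.8537 44.2949 24.1523 0.0000 0.0000 0.0000 0.0000 0.0000

Δt=0.18300, u=1.10292, d=0.90668, q=0.55636, disc=e^(-rΔt)=0.98439
k=8 terminal: V=max(K-S,0) → 74.4662 60.8537 44.2949 24.1523 0.0000 0.0000 0.0000 0.0000 0.0000
k=7: j=0 S=69.3670 intr=67.9930 cont=65.8482 V=67.9930[EX]; j=1 S=84.3805 intr=52.9795 cont=50.8347 V=52.9795[EX]; j=2 S=102.6435 intr=34.7165 cont=32.5717 V=34.7165[EX]; j=3 S=124.8593 intr=12.5007 cont=10.5476 V=12.5007[EX]; j=4 S=151.8833 intr=0.0000 cont=0.0000 V=0.0000[hold]; j=5 S=184.7564 intr=0.0000 cont=0.0000 V=0.0000[hold]; j=6 S=224.7444 intr=0.0000 cont=0.0000 V=0.0000[hold]; j=7 S=273.3873 intr=0.0000 cont=0.0000 V=0.0000[hold]  S*(7)=124.8593
k=6: j=0 S=76.5063 intr=60.8537 cont=58.7088 V=60.8537[EX]; j=1 S=93.0651 intr=44.2949 cont=42.1501 V=44.2949[EX]; j=2 S=113.2077 intr=24.1523 cont=22.0074 V=24.1523[EX]; j=3 S=137.7100 intr=0.0000 cont=5.4592 V=5.4592[hold]; j=4 S=167.5154 intr=0.0000 cont=0.0000 V=0.0000[hold]; j=5 S=203.7719 intr=0.0000 cont=0.0000 V=0.0000[hold]; j=6 S=247.8755 intr=0.0000 cont=0.0000 V=0.0000[hold]  S*(6)=113.2077
k=5: j=0 S=84.3805 intr=52.9795 cont=50.8347 V=52.9795[EX]; j=1 S=102.6435 intr=34.7165 cont=32.5717 V=34.7165[EX]; j=2 S=124.8593 intr=12.5007 cont=13.5374 V=13.5374[hold]; j=3 S=151.8833 intr=0.0000 cont=2.3841 V=2.3841[hold]; j=4 S=184.7564 intr=0.0000 cont=0.0000 V=0.0000[hold]; j=5 S=224.7444 intr=0.0000 cont=0.0000 V=0.0000[hold]  S*(5)=102.6435
k=4: j=0 S=93.0651 intr=44.2949 cont=42.1501 V=44.2949[EX]; j=1 S=113.2077 intr=24.1523 cont=22.5752 V=24.1523[EX]; j=2 S=137.7100 intr=0.0000 cont=7.2177 V=7.2177[hold]; j=3 S=167.5154 intr=0.0000 cont=1.0412 V=1.0412[hold]; j=4 S=203.7719 intr=0.0000 cont=0.0000 V=0.0000[hold]  S*(4)=113.2077
k=3: j=0 S=102.6435 intr=34.7165 cont=32.5717 V=34.7165[EX]; j=1 S=124.8593 intr=12.5007 cont=14.5005 V=14.5005[hold]; j=2 S=151.8833 intr=0.0000 cont=3.7223 V=3.7223[hold]; j=3 S=184.7564 intr=0.0000 cont=0.4547 V=0.4547[hold]  S*(3)=102.6435
k=2: j=0 S=113.2077 intr=24.1523 cont=23.1026 V=24.1523[EX]; j=1 S=137.7100 intr=0.0000 cont=8.3711 V=8.3711[hold]; j=2 S=167.5154 intr=0.0000 cont=1.8746 V=1.8746[hold]  S*(2)=113.2077
k=1: j=0 S=124.8593 intr=12.5007 cont=15.1322 V=15.1322[hold]; j=1 S=151.8833 intr=0.0000 cont=4.6824 V=4.6824[hold]  S*(1)=-
k=0: j=0 S=137.7100 intr=0.0000 cont=9.1728 V=9.1728[hold]  S*(0)=-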